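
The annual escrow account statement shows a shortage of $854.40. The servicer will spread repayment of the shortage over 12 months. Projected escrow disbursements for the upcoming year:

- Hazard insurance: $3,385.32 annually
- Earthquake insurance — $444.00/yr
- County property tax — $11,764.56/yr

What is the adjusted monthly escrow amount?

Hazard insurance — $3,385.32 per year
Earthquake insurance — $444.00 per year
County property tax — $11,764.56 per year
Combined annual = $3,385.32 + $444.00 + $11,764.56 = $15,593.88
Monthly = $15,593.88 ÷ 12 = $1,299.49
Shortage spread = $854.40 / 12 = $71.20/mo
New monthly escrow = $1,299.49 + $71.20 = $1,370.69

$1,370.69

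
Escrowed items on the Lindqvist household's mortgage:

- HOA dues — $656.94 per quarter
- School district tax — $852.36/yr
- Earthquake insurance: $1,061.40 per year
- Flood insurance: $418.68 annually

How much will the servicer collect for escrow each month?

HOA dues: $656.94 × 4 = $2,627.76 per year
School district tax: $852.36 per year
Earthquake insurance: $1,061.40 per year
Flood insurance: $418.68 per year
Combined annual = $2,627.76 + $852.36 + $1,061.40 + $418.68 = $4,960.20
Monthly escrow = $4,960.20 / 12 = $413.35

$413.35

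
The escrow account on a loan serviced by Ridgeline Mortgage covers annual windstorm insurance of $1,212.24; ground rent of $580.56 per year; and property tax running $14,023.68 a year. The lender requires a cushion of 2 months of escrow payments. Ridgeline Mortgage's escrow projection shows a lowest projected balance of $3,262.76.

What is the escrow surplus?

Windstorm insurance = $1,212.24 per year
Ground rent = $580.56 per year
Property tax = $14,023.68 per year
Yearly total = $1,212.24 + $580.56 + $14,023.68 = $15,816.48
Base monthly escrow = $15,816.48 / 12 = $1,318.04
Required cushion = 2 × $1,318.04 = $2,636.08
Surplus = $3,262.76 − $2,636.08 = $626.68

$626.68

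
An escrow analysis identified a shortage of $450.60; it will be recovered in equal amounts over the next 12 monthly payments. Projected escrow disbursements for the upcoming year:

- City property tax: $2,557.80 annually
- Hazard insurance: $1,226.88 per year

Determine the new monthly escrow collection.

City property tax — $2,557.80 annually
Hazard insurance — $1,226.88 annually
Annual escrow total = $2,557.80 + $1,226.88 = $3,784.68
Per month = $3,784.68 ÷ 12 = $315.39
Monthly shortage recovery: $450.60 / 12 = $37.55
Adjusted monthly = $315.39 + $37.55 = $352.94

$352.94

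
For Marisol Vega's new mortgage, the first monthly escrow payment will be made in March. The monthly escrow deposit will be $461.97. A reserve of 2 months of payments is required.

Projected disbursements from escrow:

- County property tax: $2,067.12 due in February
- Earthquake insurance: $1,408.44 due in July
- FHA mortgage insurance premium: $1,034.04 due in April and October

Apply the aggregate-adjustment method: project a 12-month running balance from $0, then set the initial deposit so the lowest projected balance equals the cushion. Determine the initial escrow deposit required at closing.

Cushion = 2 × $461.97 = $923.94
Trial balance (start $0, +$461.97 each month, − disbursements):
  Mar: +$461.97 → $461.97
  Apr: +$461.97 − $1,034.04 → -$110.10
  May: +$461.97 → $351.87
  Jun: +$461.97 → $813.84
  Jul: +$461.97 − $1,408.44 → -$132.63
  Aug: +$461.97 → $329.34
  Sep: +$461.97 → $791.31
  Oct: +$461.97 − $1,034.04 → $219.24
  Nov: +$461.97 → $681.21
  Dec: +$461.97 → $1,143.18
  Jan: +$461.97 → $1,605.15
  Feb: +$461.97 − $2,067.12 → $0.00
Lowest trial balance = -$132.63 (Jul)
Initial deposit = cushion − low point = $923.94 − (-$132.63) = $1,056.57

$1,056.57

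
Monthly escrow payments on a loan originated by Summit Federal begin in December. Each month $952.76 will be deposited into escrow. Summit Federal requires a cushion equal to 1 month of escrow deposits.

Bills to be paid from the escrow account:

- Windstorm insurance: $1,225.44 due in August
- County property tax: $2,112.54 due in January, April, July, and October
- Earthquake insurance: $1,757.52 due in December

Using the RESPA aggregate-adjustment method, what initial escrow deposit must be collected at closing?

Cushion = 1 × $952.76 = $952.76
Trial balance (start $0, +$952.76 each month, − disbursements):
  Dec: +$952.76 − $1,757.52 → -$804.76
  Jan: +$952.76 − $2,112.54 → -$1,964.54
  Feb: +$952.76 → -$1,011.78
  Mar: +$952.76 → -$59.02
  Apr: +$952.76 − $2,112.54 → -$1,218.80
  May: +$952.76 → -$266.04
  Jun: +$952.76 → $686.72
  Jul: +$952.76 − $2,112.54 → -$473.06
  Aug: +$952.76 − $1,225.44 → -$745.74
  Sep: +$952.76 → $207.02
  Oct: +$952.76 − $2,112.54 → -$952.76
  Nov: +$952.76 → $0.00
Lowest trial balance = -$1,964.54 (Jan)
Initial deposit = cushion − low point = $952.76 − (-$1,964.54) = $2,917.30

$2,917.30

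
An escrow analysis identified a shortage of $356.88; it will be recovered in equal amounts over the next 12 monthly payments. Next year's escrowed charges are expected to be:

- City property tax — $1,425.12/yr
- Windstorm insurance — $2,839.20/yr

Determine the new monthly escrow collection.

$385.10

City property tax — $1,425.12
Windstorm insurance — $2,839.20
Yearly total = $4,264.32
Base monthly escrow = $4,264.32 / 12 = $355.36
Shortage spread = $356.88 ÷ 12 = $29.74/mo
New monthly escrow = $355.36 + $29.74 = $385.10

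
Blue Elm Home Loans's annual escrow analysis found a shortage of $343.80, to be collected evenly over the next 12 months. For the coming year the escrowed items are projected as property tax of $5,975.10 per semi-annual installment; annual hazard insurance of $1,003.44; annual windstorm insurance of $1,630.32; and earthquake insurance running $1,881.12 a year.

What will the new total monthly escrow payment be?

Property tax — $5,975.10 × 2 = $11,950.20 per year
Hazard insurance — $1,003.44 per year
Windstorm insurance — $1,630.32 per year
Earthquake insurance — $1,881.12 per year
Total per year = $16,465.08
Monthly escrow = $16,465.08 / 12 = $1,372.09
Shortage per month = $343.80 ÷ 12 = $28.65
New monthly escrow = $1,372.09 + $28.65 = $1,400.74

$1,400.74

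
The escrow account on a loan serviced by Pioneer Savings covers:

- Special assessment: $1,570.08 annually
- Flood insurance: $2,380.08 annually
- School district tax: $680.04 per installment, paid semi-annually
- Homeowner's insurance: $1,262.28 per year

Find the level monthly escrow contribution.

$547.71

Special assessment = $1,570.08/yr
Flood insurance = $2,380.08/yr
School district tax = $680.04 × 2 = $1,360.08/yr
Homeowner's insurance = $1,262.28/yr
Combined annual = $1,570.08 + $2,380.08 + $1,360.08 + $1,262.28 = $6,572.52
Monthly escrow = $6,572.52 ÷ 12 = $547.71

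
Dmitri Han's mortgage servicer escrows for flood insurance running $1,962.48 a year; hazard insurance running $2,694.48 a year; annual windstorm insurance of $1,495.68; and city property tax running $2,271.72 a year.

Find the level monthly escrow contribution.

Flood insurance = $1,962.48 annually
Hazard insurance = $2,694.48 annually
Windstorm insurance = $1,495.68 annually
City property tax = $2,271.72 annually
Yearly total = $1,962.48 + $2,694.48 + $1,495.68 + $2,271.72 = $8,424.36
Base monthly escrow = $8,424.36 ÷ 12 = $702.03

$702.03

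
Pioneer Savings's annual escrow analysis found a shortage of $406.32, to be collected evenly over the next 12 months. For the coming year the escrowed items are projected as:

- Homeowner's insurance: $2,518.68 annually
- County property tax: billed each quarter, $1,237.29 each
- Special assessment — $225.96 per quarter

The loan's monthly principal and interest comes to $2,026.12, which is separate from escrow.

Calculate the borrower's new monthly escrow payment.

$731.50

Homeowner's insurance = $2,518.68
County property tax = $1,237.29 × 4 = $4,949.16
Special assessment = $225.96 × 4 = $903.84
Total annual escrow = $8,371.68
Base monthly escrow = $8,371.68 ÷ 12 = $697.64
Monthly shortage recovery: $406.32 / 12 = $33.86
Adjusted monthly = $697.64 + $33.86 = $731.50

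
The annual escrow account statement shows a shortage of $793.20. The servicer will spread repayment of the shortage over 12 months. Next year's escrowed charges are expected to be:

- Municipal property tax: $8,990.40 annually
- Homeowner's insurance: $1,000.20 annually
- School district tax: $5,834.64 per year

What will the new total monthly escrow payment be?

$1,384.87

Municipal property tax = $8,990.40/yr
Homeowner's insurance = $1,000.20/yr
School district tax = $5,834.64/yr
Yearly total = $15,825.24
Monthly = $15,825.24 ÷ 12 = $1,318.77
Shortage per month = $793.20 ÷ 12 = $66.10
New monthly escrow = $1,318.77 + $66.10 = $1,384.87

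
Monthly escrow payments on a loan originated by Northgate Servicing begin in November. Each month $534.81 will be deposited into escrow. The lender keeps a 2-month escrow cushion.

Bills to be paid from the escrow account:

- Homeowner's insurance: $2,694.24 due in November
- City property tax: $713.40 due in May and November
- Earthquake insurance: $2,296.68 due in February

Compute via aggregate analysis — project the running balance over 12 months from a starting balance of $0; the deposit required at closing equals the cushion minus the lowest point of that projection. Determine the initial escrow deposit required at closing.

Cushion = 2 × $534.81 = $1,069.62
Trial balance (start $0, +$534.81 each month, − disbursements):
  Nov: +$534.81 − $3,407.64 → -$2,872.83
  Dec: +$534.81 → -$2,338.02
  Jan: +$534.81 → -$1,803.21
  Feb: +$534.81 − $2,296.68 → -$3,565.08
  Mar: +$534.81 → -$3,030.27
  Apr: +$534.81 → -$2,495.46
  May: +$534.81 − $713.40 → -$2,674.05
  Jun: +$534.81 → -$2,139.24
  Jul: +$534.81 → -$1,604.43
  Aug: +$534.81 → -$1,069.62
  Sep: +$534.81 → -$534.81
  Oct: +$534.81 → $0.00
Lowest trial balance = -$3,565.08 (Feb)
Initial deposit = cushion − low point = $1,069.62 − (-$3,565.08) = $4,634.70

$4,634.70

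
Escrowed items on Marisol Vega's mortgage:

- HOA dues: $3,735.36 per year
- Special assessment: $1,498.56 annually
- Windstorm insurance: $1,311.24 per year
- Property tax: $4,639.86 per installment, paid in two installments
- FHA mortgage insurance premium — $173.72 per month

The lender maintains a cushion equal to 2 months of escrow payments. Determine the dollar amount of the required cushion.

$2,984.92

HOA dues — $3,735.36 per year
Special assessment — $1,498.56 per year
Windstorm insurance — $1,311.24 per year
Property tax — $4,639.86 × 2 = $9,279.72 per year
FHA mortgage insurance premium — $173.72 × 12 = $2,084.64 per year
Total per year = $3,735.36 + $1,498.56 + $1,311.24 + $9,279.72 + $2,084.64 = $17,909.52
Per month = $17,909.52 ÷ 12 = $1,492.46
Required cushion = 2 × $1,492.46 = $2,984.92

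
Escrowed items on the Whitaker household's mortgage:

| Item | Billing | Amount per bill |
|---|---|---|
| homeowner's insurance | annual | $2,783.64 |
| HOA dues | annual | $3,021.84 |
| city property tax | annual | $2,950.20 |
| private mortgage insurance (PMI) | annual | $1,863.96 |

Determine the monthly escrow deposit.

$884.97

Homeowner's insurance — $2,783.64 annually
HOA dues — $3,021.84 annually
City property tax — $2,950.20 annually
Private mortgage insurance (PMI) — $1,863.96 annually
Total annual escrow = $2,783.64 + $3,021.84 + $2,950.20 + $1,863.96 = $10,619.64
Monthly escrow = $10,619.64 / 12 = $884.97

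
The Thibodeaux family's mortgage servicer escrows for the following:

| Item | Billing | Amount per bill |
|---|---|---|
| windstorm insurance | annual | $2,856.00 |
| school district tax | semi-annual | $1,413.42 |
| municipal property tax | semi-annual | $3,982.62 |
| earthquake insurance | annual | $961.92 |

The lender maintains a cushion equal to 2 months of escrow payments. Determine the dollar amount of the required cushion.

Windstorm insurance — $2,856.00
School district tax — $1,413.42 × 2 = $2,826.84
Municipal property tax — $3,982.62 × 2 = $7,965.24
Earthquake insurance — $961.92
Total per year = $14,610.00
Monthly escrow = $14,610.00 / 12 = $1,217.50
Reserve = 2 × $1,217.50 = $2,435.00

$2,435.00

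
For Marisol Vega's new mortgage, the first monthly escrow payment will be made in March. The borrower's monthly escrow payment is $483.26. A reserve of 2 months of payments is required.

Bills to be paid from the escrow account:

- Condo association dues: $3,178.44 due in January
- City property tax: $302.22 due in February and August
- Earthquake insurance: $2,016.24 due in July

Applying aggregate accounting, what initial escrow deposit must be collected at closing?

Cushion = 2 × $483.26 = $966.52
Trial balance (start $0, +$483.26 each month, − disbursements):
  Mar: +$483.26 → $483.26
  Apr: +$483.26 → $966.52
  May: +$483.26 → $1,449.78
  Jun: +$483.26 → $1,933.04
  Jul: +$483.26 − $2,016.24 → $400.06
  Aug: +$483.26 − $302.22 → $581.10
  Sep: +$483.26 → $1,064.36
  Oct: +$483.26 → $1,547.62
  Nov: +$483.26 → $2,030.88
  Dec: +$483.26 → $2,514.14
  Jan: +$483.26 − $3,178.44 → -$181.04
  Feb: +$483.26 − $302.22 → $0.00
Lowest trial balance = -$181.04 (Jan)
Initial deposit = cushion − low point = $966.52 − (-$181.04) = $1,147.56

$1,147.56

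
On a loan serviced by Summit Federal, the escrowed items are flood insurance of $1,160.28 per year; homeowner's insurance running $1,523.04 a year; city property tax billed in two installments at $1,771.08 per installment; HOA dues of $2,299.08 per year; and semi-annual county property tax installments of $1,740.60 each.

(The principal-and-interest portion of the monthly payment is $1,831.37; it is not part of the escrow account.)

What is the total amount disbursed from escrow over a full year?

$12,005.76

Flood insurance: $1,160.28 annually
Homeowner's insurance: $1,523.04 annually
City property tax: $1,771.08 × 2 = $3,542.16 annually
HOA dues: $2,299.08 annually
County property tax: $1,740.60 × 2 = $3,481.20 annually
Total annual escrow = $1,160.28 + $1,523.04 + $3,542.16 + $2,299.08 + $3,481.20 = $12,005.76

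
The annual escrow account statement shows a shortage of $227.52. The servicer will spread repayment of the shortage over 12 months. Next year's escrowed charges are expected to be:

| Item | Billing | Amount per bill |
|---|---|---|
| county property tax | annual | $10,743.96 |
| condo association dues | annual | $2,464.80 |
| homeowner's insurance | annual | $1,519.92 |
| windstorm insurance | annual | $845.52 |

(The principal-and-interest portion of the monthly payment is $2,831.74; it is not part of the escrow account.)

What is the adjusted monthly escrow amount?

County property tax = $10,743.96/yr
Condo association dues = $2,464.80/yr
Homeowner's insurance = $1,519.92/yr
Windstorm insurance = $845.52/yr
Total per year = $10,743.96 + $2,464.80 + $1,519.92 + $845.52 = $15,574.20
Per month = $15,574.20 ÷ 12 = $1,297.85
Monthly shortage recovery: $227.52 / 12 = $18.96
New monthly escrow = $1,297.85 + $18.96 = $1,316.81

$1,316.81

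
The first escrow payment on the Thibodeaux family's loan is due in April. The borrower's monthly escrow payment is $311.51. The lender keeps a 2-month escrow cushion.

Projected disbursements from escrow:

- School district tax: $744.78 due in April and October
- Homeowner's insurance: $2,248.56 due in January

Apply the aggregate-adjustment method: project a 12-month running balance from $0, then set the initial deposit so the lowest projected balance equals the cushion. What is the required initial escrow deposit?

$1,246.04

Cushion = 2 × $311.51 = $623.02
Trial balance (start $0, +$311.51 each month, − disbursements):
  Apr: +$311.51 − $744.78 → -$433.27
  May: +$311.51 → -$121.76
  Jun: +$311.51 → $189.75
  Jul: +$311.51 → $501.26
  Aug: +$311.51 → $812.77
  Sep: +$311.51 → $1,124.28
  Oct: +$311.51 − $744.78 → $691.01
  Nov: +$311.51 → $1,002.52
  Dec: +$311.51 → $1,314.03
  Jan: +$311.51 − $2,248.56 → -$623.02
  Feb: +$311.51 → -$311.51
  Mar: +$311.51 → $0.00
Lowest trial balance = -$623.02 (Jan)
Initial deposit = cushion − low point = $623.02 − (-$623.02) = $1,246.04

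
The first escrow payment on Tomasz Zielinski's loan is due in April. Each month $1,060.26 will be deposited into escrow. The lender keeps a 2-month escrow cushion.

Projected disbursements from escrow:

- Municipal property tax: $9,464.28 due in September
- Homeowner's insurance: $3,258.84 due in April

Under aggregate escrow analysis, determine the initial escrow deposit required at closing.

Cushion = 2 × $1,060.26 = $2,120.52
Trial balance (start $0, +$1,060.26 each month, − disbursements):
  Apr: +$1,060.26 − $3,258.84 → -$2,198.58
  May: +$1,060.26 → -$1,138.32
  Jun: +$1,060.26 → -$78.06
  Jul: +$1,060.26 → $982.20
  Aug: +$1,060.26 → $2,042.46
  Sep: +$1,060.26 − $9,464.28 → -$6,361.56
  Oct: +$1,060.26 → -$5,301.30
  Nov: +$1,060.26 → -$4,241.04
  Dec: +$1,060.26 → -$3,180.78
  Jan: +$1,060.26 → -$2,120.52
  Feb: +$1,060.26 → -$1,060.26
  Mar: +$1,060.26 → $0.00
Lowest trial balance = -$6,361.56 (Sep)
Initial deposit = cushion − low point = $2,120.52 − (-$6,361.56) = $8,482.08

$8,482.08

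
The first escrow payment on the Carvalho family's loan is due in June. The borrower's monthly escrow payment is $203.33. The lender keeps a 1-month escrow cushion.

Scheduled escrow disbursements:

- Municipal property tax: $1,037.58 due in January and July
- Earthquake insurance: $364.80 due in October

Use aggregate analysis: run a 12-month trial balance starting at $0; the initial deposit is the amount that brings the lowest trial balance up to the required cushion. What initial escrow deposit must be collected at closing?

Cushion = 1 × $203.33 = $203.33
Trial balance (start $0, +$203.33 each month, − disbursements):
  Jun: +$203.33 → $203.33
  Jul: +$203.33 − $1,037.58 → -$630.92
  Aug: +$203.33 → -$427.59
  Sep: +$203.33 → -$224.26
  Oct: +$203.33 − $364.80 → -$385.73
  Nov: +$203.33 → -$182.40
  Dec: +$203.33 → $20.93
  Jan: +$203.33 − $1,037.58 → -$813.32
  Feb: +$203.33 → -$609.99
  Mar: +$203.33 → -$406.66
  Apr: +$203.33 → -$203.33
  May: +$203.33 → $0.00
Lowest trial balance = -$813.32 (Jan)
Initial deposit = cushion − low point = $203.33 − (-$813.32) = $1,016.65

$1,016.65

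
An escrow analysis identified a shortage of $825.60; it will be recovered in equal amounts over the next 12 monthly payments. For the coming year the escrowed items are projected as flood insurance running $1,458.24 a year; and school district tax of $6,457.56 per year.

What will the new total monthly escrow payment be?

Flood insurance = $1,458.24 per year
School district tax = $6,457.56 per year
Annual escrow total = $7,915.80
Monthly = $7,915.80 ÷ 12 = $659.65
Shortage per month = $825.60 ÷ 12 = $68.80
Adjusted monthly = $659.65 + $68.80 = $728.45

$728.45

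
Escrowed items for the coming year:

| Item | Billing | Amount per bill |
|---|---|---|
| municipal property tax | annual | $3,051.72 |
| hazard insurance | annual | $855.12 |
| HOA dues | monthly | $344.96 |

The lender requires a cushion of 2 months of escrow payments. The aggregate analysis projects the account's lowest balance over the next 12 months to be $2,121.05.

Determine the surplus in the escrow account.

$779.99

Municipal property tax — $3,051.72
Hazard insurance — $855.12
HOA dues — $344.96 × 12 = $4,139.52
Total annual escrow = $8,046.36
Monthly = $8,046.36 ÷ 12 = $670.53
Cushion = 2 × $670.53 = $1,341.06
Surplus = $2,121.05 − $1,341.06 = $779.99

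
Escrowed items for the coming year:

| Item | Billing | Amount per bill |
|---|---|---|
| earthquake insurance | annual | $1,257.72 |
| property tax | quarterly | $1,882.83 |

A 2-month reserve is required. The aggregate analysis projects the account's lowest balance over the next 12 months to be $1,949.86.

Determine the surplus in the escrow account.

$485.02

Earthquake insurance: $1,257.72
Property tax: $1,882.83 × 4 = $7,531.32
Combined annual = $1,257.72 + $7,531.32 = $8,789.04
Base monthly escrow = $8,789.04 ÷ 12 = $732.42
Cushion = 2 × $732.42 = $1,464.84
Excess over cushion: $1,949.86 − $1,464.84 = $485.02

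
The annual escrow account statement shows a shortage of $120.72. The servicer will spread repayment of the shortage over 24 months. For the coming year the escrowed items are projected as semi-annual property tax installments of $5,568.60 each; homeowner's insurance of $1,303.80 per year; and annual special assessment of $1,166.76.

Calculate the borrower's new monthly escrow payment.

$1,139.01

Property tax — $5,568.60 × 2 = $11,137.20/yr
Homeowner's insurance — $1,303.80/yr
Special assessment — $1,166.76/yr
Total per year = $11,137.20 + $1,303.80 + $1,166.76 = $13,607.76
Per month = $13,607.76 ÷ 12 = $1,133.98
Shortage spread = $120.72 / 24 = $5.03/mo
New monthly escrow = $1,133.98 + $5.03 = $1,139.01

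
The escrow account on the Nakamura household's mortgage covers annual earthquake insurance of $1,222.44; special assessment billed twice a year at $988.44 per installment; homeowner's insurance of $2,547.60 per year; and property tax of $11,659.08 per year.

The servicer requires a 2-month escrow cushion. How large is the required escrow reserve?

Earthquake insurance: $1,222.44 per year
Special assessment: $988.44 × 2 = $1,976.88 per year
Homeowner's insurance: $2,547.60 per year
Property tax: $11,659.08 per year
Yearly total = $17,406.00
Monthly escrow = $17,406.00 / 12 = $1,450.50
Reserve = 2 × $1,450.50 = $2,901.00

$2,901.00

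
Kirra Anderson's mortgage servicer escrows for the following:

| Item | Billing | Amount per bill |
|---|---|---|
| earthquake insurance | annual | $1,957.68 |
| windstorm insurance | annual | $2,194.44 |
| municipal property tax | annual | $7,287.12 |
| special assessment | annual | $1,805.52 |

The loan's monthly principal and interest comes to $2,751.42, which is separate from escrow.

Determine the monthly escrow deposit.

$1,103.73

Earthquake insurance = $1,957.68
Windstorm insurance = $2,194.44
Municipal property tax = $7,287.12
Special assessment = $1,805.52
Annual escrow total = $1,957.68 + $2,194.44 + $7,287.12 + $1,805.52 = $13,244.76
Monthly escrow = $13,244.76 / 12 = $1,103.73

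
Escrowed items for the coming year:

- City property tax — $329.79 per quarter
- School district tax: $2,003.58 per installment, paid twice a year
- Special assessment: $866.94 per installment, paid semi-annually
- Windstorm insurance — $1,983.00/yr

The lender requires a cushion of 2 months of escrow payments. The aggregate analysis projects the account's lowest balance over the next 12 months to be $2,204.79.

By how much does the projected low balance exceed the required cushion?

$697.59

City property tax: $329.79 × 4 = $1,319.16/yr
School district tax: $2,003.58 × 2 = $4,007.16/yr
Special assessment: $866.94 × 2 = $1,733.88/yr
Windstorm insurance: $1,983.00/yr
Annual escrow total = $1,319.16 + $4,007.16 + $1,733.88 + $1,983.00 = $9,043.20
Per month = $9,043.20 ÷ 12 = $753.60
Required cushion = 2 × $753.60 = $1,507.20
Surplus = $2,204.79 − $1,507.20 = $697.59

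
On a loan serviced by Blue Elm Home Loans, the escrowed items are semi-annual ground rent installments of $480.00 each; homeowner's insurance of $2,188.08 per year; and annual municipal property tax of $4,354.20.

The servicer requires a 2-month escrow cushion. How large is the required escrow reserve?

Ground rent — $480.00 × 2 = $960.00
Homeowner's insurance — $2,188.08
Municipal property tax — $4,354.20
Yearly total = $7,502.28
Per month = $7,502.28 ÷ 12 = $625.19
Reserve = 2 × $625.19 = $1,250.38

$1,250.38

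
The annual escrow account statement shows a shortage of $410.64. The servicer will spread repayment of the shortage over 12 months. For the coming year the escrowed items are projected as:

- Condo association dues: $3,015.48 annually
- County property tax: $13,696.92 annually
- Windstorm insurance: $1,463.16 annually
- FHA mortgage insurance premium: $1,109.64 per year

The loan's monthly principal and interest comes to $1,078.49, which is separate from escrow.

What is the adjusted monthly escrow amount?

Condo association dues: $3,015.48 per year
County property tax: $13,696.92 per year
Windstorm insurance: $1,463.16 per year
FHA mortgage insurance premium: $1,109.64 per year
Annual escrow total = $3,015.48 + $13,696.92 + $1,463.16 + $1,109.64 = $19,285.20
Monthly escrow = $19,285.20 ÷ 12 = $1,607.10
Shortage per month = $410.64 / 12 = $34.22
New monthly escrow = $1,607.10 + $34.22 = $1,641.32

$1,641.32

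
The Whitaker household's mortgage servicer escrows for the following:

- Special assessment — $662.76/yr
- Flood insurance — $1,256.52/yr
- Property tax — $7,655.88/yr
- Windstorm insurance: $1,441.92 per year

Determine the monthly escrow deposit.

$918.09

Special assessment: $662.76 annually
Flood insurance: $1,256.52 annually
Property tax: $7,655.88 annually
Windstorm insurance: $1,441.92 annually
Total annual escrow = $11,017.08
Base monthly escrow = $11,017.08 ÷ 12 = $918.09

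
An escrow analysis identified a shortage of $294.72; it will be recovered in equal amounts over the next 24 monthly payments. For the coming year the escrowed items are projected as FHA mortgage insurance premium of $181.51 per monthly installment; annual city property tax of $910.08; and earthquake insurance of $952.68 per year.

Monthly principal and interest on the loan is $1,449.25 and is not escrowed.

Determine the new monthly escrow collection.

$349.02

FHA mortgage insurance premium — $181.51 × 12 = $2,178.12 annually
City property tax — $910.08 annually
Earthquake insurance — $952.68 annually
Annual escrow total = $2,178.12 + $910.08 + $952.68 = $4,040.88
Per month = $4,040.88 ÷ 12 = $336.74
Shortage per month = $294.72 ÷ 24 = $12.28
Adjusted monthly = $336.74 + $12.28 = $349.02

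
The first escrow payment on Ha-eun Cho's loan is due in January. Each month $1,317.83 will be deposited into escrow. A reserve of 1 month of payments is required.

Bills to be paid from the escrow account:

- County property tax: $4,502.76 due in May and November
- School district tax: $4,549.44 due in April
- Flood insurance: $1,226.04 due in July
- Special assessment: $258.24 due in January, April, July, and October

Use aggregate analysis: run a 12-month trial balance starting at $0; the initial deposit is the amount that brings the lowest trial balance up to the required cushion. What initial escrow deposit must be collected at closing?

$4,297.36

Cushion = 1 × $1,317.83 = $1,317.83
Trial balance (start $0, +$1,317.83 each month, − disbursements):
  Jan: +$1,317.83 − $258.24 → $1,059.59
  Feb: +$1,317.83 → $2,377.42
  Mar: +$1,317.83 → $3,695.25
  Apr: +$1,317.83 − $4,807.68 → $205.40
  May: +$1,317.83 − $4,502.76 → -$2,979.53
  Jun: +$1,317.83 → -$1,661.70
  Jul: +$1,317.83 − $1,484.28 → -$1,828.15
  Aug: +$1,317.83 → -$510.32
  Sep: +$1,317.83 → $807.51
  Oct: +$1,317.83 − $258.24 → $1,867.10
  Nov: +$1,317.83 − $4,502.76 → -$1,317.83
  Dec: +$1,317.83 → $0.00
Lowest trial balance = -$2,979.53 (May)
Initial deposit = cushion − low point = $1,317.83 − (-$2,979.53) = $4,297.36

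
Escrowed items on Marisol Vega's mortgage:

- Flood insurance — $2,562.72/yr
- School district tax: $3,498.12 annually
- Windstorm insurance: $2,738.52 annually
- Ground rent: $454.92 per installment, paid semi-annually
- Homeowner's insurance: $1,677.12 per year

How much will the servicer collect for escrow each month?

$948.86

Flood insurance: $2,562.72 annually
School district tax: $3,498.12 annually
Windstorm insurance: $2,738.52 annually
Ground rent: $454.92 × 2 = $909.84 annually
Homeowner's insurance: $1,677.12 annually
Combined annual = $2,562.72 + $3,498.12 + $2,738.52 + $909.84 + $1,677.12 = $11,386.32
Base monthly escrow = $11,386.32 / 12 = $948.86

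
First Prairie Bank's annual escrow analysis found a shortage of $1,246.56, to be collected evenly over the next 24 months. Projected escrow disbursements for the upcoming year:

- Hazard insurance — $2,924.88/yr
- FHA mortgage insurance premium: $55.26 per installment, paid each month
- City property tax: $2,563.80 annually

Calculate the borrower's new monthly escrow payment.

Hazard insurance — $2,924.88
FHA mortgage insurance premium — $55.26 × 12 = $663.12
City property tax — $2,563.80
Annual escrow total = $2,924.88 + $663.12 + $2,563.80 = $6,151.80
Monthly = $6,151.80 / 12 = $512.65
Shortage spread = $1,246.56 ÷ 24 = $51.94/mo
Adjusted monthly = $512.65 + $51.94 = $564.59

$564.59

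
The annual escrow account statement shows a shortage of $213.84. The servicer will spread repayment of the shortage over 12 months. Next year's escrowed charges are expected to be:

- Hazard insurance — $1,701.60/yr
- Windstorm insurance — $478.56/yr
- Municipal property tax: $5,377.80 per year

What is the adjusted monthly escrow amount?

Hazard insurance — $1,701.60
Windstorm insurance — $478.56
Municipal property tax — $5,377.80
Annual escrow total = $7,557.96
Base monthly escrow = $7,557.96 / 12 = $629.83
Monthly shortage recovery: $213.84 / 12 = $17.82
Adjusted monthly = $629.83 + $17.82 = $647.65

$647.65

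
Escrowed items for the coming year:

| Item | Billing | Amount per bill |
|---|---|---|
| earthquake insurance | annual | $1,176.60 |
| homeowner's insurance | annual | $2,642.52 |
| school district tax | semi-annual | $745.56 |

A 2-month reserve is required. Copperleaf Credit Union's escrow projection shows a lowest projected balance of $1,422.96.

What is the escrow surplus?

Earthquake insurance = $1,176.60/yr
Homeowner's insurance = $2,642.52/yr
School district tax = $745.56 × 2 = $1,491.12/yr
Annual escrow total = $1,176.60 + $2,642.52 + $1,491.12 = $5,310.24
Base monthly escrow = $5,310.24 ÷ 12 = $442.52
Required cushion = 2 × $442.52 = $885.04
Surplus = $1,422.96 − $885.04 = $537.92

$537.92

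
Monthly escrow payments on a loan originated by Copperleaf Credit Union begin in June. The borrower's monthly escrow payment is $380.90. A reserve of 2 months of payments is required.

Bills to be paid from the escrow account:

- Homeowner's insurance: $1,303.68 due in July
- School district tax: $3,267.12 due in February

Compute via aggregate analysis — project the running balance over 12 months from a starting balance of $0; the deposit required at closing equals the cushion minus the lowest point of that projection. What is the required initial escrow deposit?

$1,904.50

Cushion = 2 × $380.90 = $761.80
Trial balance (start $0, +$380.90 each month, − disbursements):
  Jun: +$380.90 → $380.90
  Jul: +$380.90 − $1,303.68 → -$541.88
  Aug: +$380.90 → -$160.98
  Sep: +$380.90 → $219.92
  Oct: +$380.90 → $600.82
  Nov: +$380.90 → $981.72
  Dec: +$380.90 → $1,362.62
  Jan: +$380.90 → $1,743.52
  Feb: +$380.90 − $3,267.12 → -$1,142.70
  Mar: +$380.90 → -$761.80
  Apr: +$380.90 → -$380.90
  May: +$380.90 → $0.00
Lowest trial balance = -$1,142.70 (Feb)
Initial deposit = cushion − low point = $761.80 − (-$1,142.70) = $1,904.50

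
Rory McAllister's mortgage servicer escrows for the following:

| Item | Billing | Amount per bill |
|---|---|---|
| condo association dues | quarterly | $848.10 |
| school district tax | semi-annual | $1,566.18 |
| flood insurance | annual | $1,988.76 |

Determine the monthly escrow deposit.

$709.46

Condo association dues = $848.10 × 4 = $3,392.40 per year
School district tax = $1,566.18 × 2 = $3,132.36 per year
Flood insurance = $1,988.76 per year
Yearly total = $8,513.52
Per month = $8,513.52 / 12 = $709.46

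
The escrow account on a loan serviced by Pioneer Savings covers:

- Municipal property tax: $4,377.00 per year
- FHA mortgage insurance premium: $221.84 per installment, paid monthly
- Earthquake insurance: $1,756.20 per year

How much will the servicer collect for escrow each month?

$732.94

Municipal property tax = $4,377.00
FHA mortgage insurance premium = $221.84 × 12 = $2,662.08
Earthquake insurance = $1,756.20
Total annual escrow = $4,377.00 + $2,662.08 + $1,756.20 = $8,795.28
Monthly escrow = $8,795.28 ÷ 12 = $732.94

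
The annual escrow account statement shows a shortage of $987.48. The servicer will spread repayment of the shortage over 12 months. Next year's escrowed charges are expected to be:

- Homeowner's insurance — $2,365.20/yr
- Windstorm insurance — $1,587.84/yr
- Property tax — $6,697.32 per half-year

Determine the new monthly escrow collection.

Homeowner's insurance = $2,365.20/yr
Windstorm insurance = $1,587.84/yr
Property tax = $6,697.32 × 2 = $13,394.64/yr
Total annual escrow = $17,347.68
Monthly escrow = $17,347.68 / 12 = $1,445.64
Shortage spread = $987.48 ÷ 12 = $82.29/mo
New monthly escrow = $1,445.64 + $82.29 = $1,527.93

$1,527.93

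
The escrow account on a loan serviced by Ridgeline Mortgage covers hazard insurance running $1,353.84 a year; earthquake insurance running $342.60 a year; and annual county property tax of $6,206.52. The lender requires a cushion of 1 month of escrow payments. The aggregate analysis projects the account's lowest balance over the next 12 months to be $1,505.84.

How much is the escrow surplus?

Hazard insurance = $1,353.84 annually
Earthquake insurance = $342.60 annually
County property tax = $6,206.52 annually
Total per year = $1,353.84 + $342.60 + $6,206.52 = $7,902.96
Base monthly escrow = $7,902.96 / 12 = $658.58
Required cushion = 1 × $658.58 = $658.58
Surplus = $1,505.84 − $658.58 = $847.26

$847.26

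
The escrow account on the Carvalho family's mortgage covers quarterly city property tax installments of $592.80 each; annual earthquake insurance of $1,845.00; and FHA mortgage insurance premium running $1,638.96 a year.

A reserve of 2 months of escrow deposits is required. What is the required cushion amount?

$975.86

City property tax — $592.80 × 4 = $2,371.20 annually
Earthquake insurance — $1,845.00 annually
FHA mortgage insurance premium — $1,638.96 annually
Yearly total = $2,371.20 + $1,845.00 + $1,638.96 = $5,855.16
Base monthly escrow = $5,855.16 / 12 = $487.93
Required cushion = 2 × $487.93 = $975.86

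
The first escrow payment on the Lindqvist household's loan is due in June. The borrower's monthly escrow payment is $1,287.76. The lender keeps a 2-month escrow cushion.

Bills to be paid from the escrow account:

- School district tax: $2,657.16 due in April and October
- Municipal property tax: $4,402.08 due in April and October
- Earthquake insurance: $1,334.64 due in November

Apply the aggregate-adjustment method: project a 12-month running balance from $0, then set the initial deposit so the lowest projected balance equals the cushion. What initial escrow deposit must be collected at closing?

Cushion = 2 × $1,287.76 = $2,575.52
Trial balance (start $0, +$1,287.76 each month, − disbursements):
  Jun: +$1,287.76 → $1,287.76
  Jul: +$1,287.76 → $2,575.52
  Aug: +$1,287.76 → $3,863.28
  Sep: +$1,287.76 → $5,151.04
  Oct: +$1,287.76 − $7,059.24 → -$620.44
  Nov: +$1,287.76 − $1,334.64 → -$667.32
  Dec: +$1,287.76 → $620.44
  Jan: +$1,287.76 → $1,908.20
  Feb: +$1,287.76 → $3,195.96
  Mar: +$1,287.76 → $4,483.72
  Apr: +$1,287.76 − $7,059.24 → -$1,287.76
  May: +$1,287.76 → $0.00
Lowest trial balance = -$1,287.76 (Apr)
Initial deposit = cushion − low point = $2,575.52 − (-$1,287.76) = $3,863.28

$3,863.28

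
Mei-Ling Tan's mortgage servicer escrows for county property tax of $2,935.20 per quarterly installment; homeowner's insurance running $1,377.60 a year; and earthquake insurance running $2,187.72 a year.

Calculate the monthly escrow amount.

County property tax — $2,935.20 × 4 = $11,740.80 per year
Homeowner's insurance — $1,377.60 per year
Earthquake insurance — $2,187.72 per year
Yearly total = $11,740.80 + $1,377.60 + $2,187.72 = $15,306.12
Base monthly escrow = $15,306.12 / 12 = $1,275.51

$1,275.51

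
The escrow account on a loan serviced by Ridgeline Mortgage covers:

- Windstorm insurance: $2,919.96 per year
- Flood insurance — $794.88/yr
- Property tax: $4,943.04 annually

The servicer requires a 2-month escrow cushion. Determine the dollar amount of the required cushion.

Windstorm insurance = $2,919.96 annually
Flood insurance = $794.88 annually
Property tax = $4,943.04 annually
Combined annual = $2,919.96 + $794.88 + $4,943.04 = $8,657.88
Monthly = $8,657.88 / 12 = $721.49
Cushion = 2 × $721.49 = $1,442.98

$1,442.98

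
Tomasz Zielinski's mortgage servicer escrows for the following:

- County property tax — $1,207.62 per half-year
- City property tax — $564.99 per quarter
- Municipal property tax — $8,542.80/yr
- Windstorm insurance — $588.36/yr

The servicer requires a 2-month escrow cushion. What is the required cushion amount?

$2,301.06

County property tax: $1,207.62 × 2 = $2,415.24/yr
City property tax: $564.99 × 4 = $2,259.96/yr
Municipal property tax: $8,542.80/yr
Windstorm insurance: $588.36/yr
Yearly total = $2,415.24 + $2,259.96 + $8,542.80 + $588.36 = $13,806.36
Base monthly escrow = $13,806.36 ÷ 12 = $1,150.53
Required cushion = 2 × $1,150.53 = $2,301.06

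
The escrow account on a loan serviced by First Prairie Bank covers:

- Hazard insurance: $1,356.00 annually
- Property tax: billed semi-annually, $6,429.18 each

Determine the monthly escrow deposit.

Hazard insurance — $1,356.00 annually
Property tax — $6,429.18 × 2 = $12,858.36 annually
Total per year = $1,356.00 + $12,858.36 = $14,214.36
Per month = $14,214.36 ÷ 12 = $1,184.53

$1,184.53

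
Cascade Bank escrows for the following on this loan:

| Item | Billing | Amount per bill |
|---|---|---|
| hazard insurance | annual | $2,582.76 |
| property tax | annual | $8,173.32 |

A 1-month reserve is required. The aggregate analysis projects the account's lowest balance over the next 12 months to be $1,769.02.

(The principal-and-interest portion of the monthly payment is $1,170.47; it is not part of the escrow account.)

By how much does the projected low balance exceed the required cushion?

Hazard insurance = $2,582.76
Property tax = $8,173.32
Total annual escrow = $10,756.08
Monthly = $10,756.08 ÷ 12 = $896.34
Cushion = 1 × $896.34 = $896.34
Excess over cushion: $1,769.02 − $896.34 = $872.68

$872.68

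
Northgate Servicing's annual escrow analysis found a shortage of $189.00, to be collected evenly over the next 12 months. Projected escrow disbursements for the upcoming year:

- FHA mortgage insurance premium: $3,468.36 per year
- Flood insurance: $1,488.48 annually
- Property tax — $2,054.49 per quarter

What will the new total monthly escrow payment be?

$1,113.65

FHA mortgage insurance premium — $3,468.36/yr
Flood insurance — $1,488.48/yr
Property tax — $2,054.49 × 4 = $8,217.96/yr
Yearly total = $13,174.80
Base monthly escrow = $13,174.80 / 12 = $1,097.90
Monthly shortage recovery: $189.00 / 12 = $15.75
Adjusted monthly = $1,097.90 + $15.75 = $1,113.65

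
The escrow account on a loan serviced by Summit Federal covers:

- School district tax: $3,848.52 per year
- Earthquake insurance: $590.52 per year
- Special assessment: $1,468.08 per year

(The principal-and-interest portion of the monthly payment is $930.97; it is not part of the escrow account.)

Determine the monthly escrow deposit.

$492.26

School district tax — $3,848.52/yr
Earthquake insurance — $590.52/yr
Special assessment — $1,468.08/yr
Yearly total = $3,848.52 + $590.52 + $1,468.08 = $5,907.12
Per month = $5,907.12 ÷ 12 = $492.26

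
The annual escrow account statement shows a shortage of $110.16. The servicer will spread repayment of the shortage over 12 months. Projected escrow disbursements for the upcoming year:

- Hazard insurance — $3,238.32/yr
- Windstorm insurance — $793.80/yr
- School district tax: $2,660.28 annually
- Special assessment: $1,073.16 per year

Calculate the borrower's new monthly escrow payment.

Hazard insurance — $3,238.32 annually
Windstorm insurance — $793.80 annually
School district tax — $2,660.28 annually
Special assessment — $1,073.16 annually
Yearly total = $3,238.32 + $793.80 + $2,660.28 + $1,073.16 = $7,765.56
Per month = $7,765.56 ÷ 12 = $647.13
Shortage spread = $110.16 ÷ 12 = $9.18/mo
New monthly escrow = $647.13 + $9.18 = $656.31

$656.31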